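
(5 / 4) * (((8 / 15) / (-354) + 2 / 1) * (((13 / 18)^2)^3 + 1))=103039954549 / 36120981888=2.85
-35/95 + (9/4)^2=1427/304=4.69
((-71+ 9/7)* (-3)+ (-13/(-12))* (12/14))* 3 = 8823/14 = 630.21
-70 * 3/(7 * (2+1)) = -10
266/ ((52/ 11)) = 1463/ 26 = 56.27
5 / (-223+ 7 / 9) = -9 / 400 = -0.02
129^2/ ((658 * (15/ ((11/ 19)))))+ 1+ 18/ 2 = 686117/ 62510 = 10.98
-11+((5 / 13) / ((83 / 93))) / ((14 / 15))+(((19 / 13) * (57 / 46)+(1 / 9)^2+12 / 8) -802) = -22773311971 / 28142478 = -809.21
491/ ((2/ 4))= 982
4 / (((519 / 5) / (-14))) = -280 / 519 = -0.54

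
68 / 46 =34 / 23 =1.48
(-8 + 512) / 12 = 42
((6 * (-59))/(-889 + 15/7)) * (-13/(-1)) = 16107/3104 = 5.19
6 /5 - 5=-19 /5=-3.80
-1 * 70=-70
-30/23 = -1.30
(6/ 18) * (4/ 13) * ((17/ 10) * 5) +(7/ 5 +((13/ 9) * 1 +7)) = 6269/ 585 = 10.72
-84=-84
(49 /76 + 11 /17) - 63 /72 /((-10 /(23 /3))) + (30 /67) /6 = 10581181 /5193840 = 2.04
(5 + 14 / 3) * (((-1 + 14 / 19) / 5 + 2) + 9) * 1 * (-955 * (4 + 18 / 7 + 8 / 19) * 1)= -1785773600 / 2527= -706677.32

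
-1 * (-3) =3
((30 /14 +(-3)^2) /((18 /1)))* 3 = 13 /7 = 1.86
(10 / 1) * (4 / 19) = 40 / 19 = 2.11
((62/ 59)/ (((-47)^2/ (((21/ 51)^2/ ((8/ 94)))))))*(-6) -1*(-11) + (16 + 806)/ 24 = 45.24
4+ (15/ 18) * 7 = 59/ 6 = 9.83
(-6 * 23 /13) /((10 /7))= -483 /65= -7.43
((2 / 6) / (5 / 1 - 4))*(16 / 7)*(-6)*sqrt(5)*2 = -64*sqrt(5) / 7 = -20.44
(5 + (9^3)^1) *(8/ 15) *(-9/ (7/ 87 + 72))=-1532592/ 31355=-48.88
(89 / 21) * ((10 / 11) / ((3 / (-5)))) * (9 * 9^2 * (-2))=720900 / 77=9362.34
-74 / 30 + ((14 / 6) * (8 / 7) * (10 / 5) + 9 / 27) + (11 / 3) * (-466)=-1705.47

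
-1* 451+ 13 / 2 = -889 / 2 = -444.50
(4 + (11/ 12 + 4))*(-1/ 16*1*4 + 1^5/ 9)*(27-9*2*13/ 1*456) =2113785/ 16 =132111.56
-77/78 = -0.99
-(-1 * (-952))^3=-862801408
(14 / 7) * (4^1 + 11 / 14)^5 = 1350125107 / 268912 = 5020.69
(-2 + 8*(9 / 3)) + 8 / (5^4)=13758 / 625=22.01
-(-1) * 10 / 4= 5 / 2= 2.50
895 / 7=127.86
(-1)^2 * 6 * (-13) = -78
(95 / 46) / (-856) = -95 / 39376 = -0.00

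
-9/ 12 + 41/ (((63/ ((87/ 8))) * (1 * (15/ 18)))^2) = 19781/ 19600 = 1.01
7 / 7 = 1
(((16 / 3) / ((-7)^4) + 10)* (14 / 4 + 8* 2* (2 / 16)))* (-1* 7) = -396253 / 1029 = -385.09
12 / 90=2 / 15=0.13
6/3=2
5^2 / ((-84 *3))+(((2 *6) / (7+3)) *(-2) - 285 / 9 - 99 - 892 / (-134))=-10679903 / 84420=-126.51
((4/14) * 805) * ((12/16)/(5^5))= 69/1250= 0.06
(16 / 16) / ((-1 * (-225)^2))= -0.00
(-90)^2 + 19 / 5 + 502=43029 / 5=8605.80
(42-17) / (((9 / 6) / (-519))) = -8650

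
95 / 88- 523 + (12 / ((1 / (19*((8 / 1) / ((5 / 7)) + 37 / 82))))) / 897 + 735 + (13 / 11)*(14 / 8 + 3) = 1195596563 / 5393960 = 221.65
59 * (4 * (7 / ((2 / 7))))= 5782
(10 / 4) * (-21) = -105 / 2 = -52.50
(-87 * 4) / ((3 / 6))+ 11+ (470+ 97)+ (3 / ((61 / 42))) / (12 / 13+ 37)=-3546976 / 30073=-117.95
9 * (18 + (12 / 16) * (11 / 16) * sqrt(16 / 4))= 5481 / 32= 171.28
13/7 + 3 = 34/7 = 4.86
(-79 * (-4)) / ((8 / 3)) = 237 / 2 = 118.50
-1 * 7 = -7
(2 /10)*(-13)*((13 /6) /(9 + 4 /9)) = -507 /850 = -0.60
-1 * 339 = -339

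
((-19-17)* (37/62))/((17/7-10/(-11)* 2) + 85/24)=-33264/12059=-2.76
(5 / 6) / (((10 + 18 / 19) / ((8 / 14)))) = 95 / 2184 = 0.04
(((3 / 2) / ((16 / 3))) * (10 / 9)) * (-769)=-3845 / 16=-240.31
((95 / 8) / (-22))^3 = -857375 / 5451776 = -0.16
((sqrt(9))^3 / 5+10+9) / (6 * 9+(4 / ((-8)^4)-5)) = 124928 / 250885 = 0.50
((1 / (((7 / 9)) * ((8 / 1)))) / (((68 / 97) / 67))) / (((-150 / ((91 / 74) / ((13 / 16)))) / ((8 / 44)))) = -19497 / 691900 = -0.03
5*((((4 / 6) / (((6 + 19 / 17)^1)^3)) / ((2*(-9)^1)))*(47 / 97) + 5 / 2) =115990647365 / 9279436518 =12.50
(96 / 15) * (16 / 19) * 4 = 2048 / 95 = 21.56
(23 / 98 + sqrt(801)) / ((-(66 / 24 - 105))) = 46 / 20041 + 12* sqrt(89) / 409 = 0.28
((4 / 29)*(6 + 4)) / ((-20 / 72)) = -144 / 29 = -4.97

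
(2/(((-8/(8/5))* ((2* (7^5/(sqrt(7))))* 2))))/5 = -sqrt(7)/840350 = -0.00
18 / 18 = 1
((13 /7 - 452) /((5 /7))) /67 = -3151 /335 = -9.41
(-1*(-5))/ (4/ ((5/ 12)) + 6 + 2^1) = 25/ 88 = 0.28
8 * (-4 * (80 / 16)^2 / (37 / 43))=-34400 / 37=-929.73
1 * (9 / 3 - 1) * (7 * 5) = 70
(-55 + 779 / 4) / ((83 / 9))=5031 / 332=15.15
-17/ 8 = -2.12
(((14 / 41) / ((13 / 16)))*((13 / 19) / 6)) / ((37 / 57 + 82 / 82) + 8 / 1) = 0.00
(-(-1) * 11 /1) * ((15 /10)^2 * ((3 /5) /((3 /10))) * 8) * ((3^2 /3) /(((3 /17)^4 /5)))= 18374620 /3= 6124873.33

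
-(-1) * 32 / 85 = 32 / 85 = 0.38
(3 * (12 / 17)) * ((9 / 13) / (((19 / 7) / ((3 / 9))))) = 756 / 4199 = 0.18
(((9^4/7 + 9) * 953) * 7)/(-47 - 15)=-3156336/31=-101817.29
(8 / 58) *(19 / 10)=38 / 145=0.26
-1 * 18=-18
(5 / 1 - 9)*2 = -8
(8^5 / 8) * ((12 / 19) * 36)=1769472 / 19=93130.11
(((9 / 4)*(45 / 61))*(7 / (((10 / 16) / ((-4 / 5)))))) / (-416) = 567 / 15860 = 0.04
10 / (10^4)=1 / 1000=0.00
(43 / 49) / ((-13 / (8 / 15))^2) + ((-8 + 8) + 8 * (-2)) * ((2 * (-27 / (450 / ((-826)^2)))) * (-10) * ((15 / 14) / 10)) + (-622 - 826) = -2617807272968 / 1863225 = -1404987.20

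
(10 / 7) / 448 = 5 / 1568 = 0.00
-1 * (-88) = 88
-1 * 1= -1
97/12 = 8.08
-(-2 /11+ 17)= -185 /11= -16.82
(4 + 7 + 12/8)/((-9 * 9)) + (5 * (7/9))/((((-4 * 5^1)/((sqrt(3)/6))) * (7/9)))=-25/162- sqrt(3)/24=-0.23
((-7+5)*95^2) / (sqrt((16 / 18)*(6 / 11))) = -9025*sqrt(33) / 2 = -25922.34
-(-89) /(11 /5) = 445 /11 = 40.45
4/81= 0.05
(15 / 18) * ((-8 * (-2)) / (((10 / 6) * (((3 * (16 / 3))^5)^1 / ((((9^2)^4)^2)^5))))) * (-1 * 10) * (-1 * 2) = 109237250264196063121153282514951175712835250524563759404064119743314661776005 / 32768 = 3333656319097780246617227000000000000000000000000000000000000000000000000.00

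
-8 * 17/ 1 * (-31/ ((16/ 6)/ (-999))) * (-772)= 1219311468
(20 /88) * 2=5 /11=0.45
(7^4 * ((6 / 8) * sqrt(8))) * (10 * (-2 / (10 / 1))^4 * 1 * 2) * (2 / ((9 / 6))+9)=148862 * sqrt(2) / 125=1684.18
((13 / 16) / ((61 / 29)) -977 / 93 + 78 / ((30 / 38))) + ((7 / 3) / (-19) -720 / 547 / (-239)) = 33279406998373 / 375768476560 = 88.56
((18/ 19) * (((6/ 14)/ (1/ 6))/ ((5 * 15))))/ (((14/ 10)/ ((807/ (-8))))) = -21789/ 9310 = -2.34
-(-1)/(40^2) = 1/1600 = 0.00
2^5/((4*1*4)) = 2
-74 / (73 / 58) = -4292 / 73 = -58.79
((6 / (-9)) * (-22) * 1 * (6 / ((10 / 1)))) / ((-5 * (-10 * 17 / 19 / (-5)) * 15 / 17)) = -418 / 375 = -1.11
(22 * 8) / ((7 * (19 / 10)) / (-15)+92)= 26400 / 13667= 1.93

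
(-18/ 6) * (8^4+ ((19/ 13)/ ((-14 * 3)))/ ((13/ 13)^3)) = -2236397/ 182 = -12287.90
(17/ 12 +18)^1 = 233/ 12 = 19.42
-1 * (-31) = 31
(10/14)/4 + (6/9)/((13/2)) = 307/1092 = 0.28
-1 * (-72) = 72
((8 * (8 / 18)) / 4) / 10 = 4 / 45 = 0.09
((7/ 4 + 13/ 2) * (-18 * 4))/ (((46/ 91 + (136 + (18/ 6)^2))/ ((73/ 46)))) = -1972971/ 304543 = -6.48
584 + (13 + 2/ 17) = 10151/ 17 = 597.12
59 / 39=1.51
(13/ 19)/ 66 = 13/ 1254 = 0.01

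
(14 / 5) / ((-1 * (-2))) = 7 / 5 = 1.40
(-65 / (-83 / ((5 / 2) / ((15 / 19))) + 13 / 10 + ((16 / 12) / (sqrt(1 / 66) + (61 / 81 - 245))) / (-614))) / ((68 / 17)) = 52515373950*sqrt(66) / 3636053148980632907777 + 4743848765797925341675 / 7272106297961265815554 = 0.65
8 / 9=0.89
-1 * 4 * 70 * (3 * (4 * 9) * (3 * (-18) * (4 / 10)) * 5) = 3265920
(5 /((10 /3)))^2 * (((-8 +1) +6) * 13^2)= -380.25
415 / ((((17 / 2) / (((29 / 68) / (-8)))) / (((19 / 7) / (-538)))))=0.01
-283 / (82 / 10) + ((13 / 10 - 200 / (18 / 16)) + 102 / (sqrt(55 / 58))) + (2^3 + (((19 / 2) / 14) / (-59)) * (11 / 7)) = -4331294411 / 21335580 + 102 * sqrt(3190) / 55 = -98.26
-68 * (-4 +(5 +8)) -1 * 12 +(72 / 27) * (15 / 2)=-604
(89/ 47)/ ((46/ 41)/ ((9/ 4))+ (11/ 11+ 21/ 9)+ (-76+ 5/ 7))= -229887/ 8674555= -0.03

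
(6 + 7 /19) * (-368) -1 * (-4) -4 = -44528 /19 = -2343.58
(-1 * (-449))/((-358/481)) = -603.27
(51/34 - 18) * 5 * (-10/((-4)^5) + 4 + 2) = -507705/1024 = -495.81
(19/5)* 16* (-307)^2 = 28651696/5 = 5730339.20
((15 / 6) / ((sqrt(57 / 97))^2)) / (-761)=-485 / 86754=-0.01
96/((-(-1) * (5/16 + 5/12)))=4608/35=131.66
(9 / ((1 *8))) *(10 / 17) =45 / 68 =0.66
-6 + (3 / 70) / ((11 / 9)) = -4593 / 770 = -5.96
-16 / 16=-1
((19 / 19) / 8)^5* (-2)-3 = -49153 / 16384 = -3.00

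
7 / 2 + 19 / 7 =87 / 14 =6.21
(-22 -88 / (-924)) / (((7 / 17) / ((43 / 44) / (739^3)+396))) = -13747633298226545 / 652594388523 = -21066.12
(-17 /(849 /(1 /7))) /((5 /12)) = -68 /9905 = -0.01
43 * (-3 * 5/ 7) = -645/ 7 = -92.14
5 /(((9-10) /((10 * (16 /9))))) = -88.89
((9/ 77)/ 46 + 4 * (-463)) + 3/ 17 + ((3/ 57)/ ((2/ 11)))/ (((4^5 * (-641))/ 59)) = -1390618726760947/ 750946617344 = -1851.82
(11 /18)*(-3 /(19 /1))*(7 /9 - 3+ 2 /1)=11 /513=0.02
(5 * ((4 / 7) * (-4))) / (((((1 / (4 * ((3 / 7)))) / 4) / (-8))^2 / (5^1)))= -58982400 / 343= -171960.35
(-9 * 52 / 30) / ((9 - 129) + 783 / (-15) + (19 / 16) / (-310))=77376 / 854131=0.09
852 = 852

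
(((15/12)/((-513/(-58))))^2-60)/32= -63139535/33685632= -1.87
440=440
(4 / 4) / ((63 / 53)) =53 / 63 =0.84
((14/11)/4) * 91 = 637/22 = 28.95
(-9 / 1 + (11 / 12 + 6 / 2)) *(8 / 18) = -61 / 27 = -2.26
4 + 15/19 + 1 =110/19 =5.79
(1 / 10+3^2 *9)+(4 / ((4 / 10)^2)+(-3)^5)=-1369 / 10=-136.90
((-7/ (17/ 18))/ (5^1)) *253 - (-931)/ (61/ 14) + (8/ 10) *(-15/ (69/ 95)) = -21213664/ 119255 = -177.88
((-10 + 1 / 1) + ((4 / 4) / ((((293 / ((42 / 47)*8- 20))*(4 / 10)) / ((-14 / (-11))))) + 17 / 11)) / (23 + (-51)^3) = 575181 / 10045311034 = 0.00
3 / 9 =1 / 3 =0.33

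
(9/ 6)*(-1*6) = -9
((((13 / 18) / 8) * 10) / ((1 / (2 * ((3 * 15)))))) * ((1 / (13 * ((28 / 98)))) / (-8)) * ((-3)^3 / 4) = 4725 / 256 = 18.46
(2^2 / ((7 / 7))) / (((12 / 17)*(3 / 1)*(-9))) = -17 / 81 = -0.21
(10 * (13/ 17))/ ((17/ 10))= 1300/ 289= 4.50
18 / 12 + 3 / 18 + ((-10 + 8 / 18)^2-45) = 3886 / 81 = 47.98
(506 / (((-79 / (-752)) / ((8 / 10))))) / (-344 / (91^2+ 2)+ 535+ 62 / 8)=7.10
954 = 954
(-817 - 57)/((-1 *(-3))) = -874/3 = -291.33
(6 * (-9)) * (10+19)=-1566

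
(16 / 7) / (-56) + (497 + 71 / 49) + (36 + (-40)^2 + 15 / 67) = 7007997 / 3283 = 2134.63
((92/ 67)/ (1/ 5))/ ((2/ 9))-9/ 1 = 21.90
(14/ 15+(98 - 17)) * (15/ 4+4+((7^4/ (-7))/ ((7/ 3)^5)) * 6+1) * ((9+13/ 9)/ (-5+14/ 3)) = 237810271/ 4410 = 53925.23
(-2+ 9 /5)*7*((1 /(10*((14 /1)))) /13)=-0.00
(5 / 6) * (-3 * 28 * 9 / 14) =-45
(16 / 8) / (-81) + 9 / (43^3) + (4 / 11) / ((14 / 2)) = 13572323 / 495885159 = 0.03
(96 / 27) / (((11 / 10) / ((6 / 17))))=640 / 561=1.14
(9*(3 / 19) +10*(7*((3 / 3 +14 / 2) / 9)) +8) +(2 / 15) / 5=306389 / 4275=71.67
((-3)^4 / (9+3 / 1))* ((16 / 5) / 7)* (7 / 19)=108 / 95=1.14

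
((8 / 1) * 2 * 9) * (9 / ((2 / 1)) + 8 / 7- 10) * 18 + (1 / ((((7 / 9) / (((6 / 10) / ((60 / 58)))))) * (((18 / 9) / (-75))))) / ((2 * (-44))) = -27826929 / 2464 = -11293.40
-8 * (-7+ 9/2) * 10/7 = 200/7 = 28.57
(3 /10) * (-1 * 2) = -3 /5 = -0.60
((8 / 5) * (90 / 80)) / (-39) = -0.05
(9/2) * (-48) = -216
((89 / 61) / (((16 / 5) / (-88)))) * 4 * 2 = -19580 / 61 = -320.98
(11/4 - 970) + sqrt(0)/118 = -3869/4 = -967.25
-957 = -957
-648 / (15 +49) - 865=-7001 / 8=-875.12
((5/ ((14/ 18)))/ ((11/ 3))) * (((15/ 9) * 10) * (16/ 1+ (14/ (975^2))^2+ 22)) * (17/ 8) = 291891188673541/ 123704831250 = 2359.58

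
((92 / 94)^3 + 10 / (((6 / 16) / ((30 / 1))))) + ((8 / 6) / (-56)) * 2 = 1746166633 / 2180283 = 800.89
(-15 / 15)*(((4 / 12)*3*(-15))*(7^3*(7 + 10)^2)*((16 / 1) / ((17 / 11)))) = 15393840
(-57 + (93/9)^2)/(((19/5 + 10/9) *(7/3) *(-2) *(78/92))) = -7360/2873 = -2.56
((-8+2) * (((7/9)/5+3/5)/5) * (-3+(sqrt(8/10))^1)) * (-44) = -2992/25+5984 * sqrt(5)/375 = -84.00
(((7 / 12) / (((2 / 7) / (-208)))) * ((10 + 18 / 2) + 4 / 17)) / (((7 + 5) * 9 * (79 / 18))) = -69433 / 4029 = -17.23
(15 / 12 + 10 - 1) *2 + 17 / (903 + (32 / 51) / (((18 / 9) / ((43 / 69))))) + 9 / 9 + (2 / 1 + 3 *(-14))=-117479119 / 6356690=-18.48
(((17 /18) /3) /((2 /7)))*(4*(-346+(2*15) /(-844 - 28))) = -17953649 /11772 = -1525.11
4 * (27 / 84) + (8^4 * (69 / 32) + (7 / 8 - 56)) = 491577 / 56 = 8778.16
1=1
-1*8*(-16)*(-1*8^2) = -8192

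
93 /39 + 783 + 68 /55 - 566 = 157744 /715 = 220.62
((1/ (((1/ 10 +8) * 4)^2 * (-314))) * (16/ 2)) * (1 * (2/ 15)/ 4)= -5/ 6180462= -0.00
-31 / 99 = -0.31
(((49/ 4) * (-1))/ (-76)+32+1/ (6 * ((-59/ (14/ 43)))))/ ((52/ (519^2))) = 6681106248153/ 40104896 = 166590.79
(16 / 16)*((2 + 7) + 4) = 13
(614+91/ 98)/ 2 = 8609/ 28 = 307.46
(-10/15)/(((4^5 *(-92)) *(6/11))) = 11/847872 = 0.00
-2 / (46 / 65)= -65 / 23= -2.83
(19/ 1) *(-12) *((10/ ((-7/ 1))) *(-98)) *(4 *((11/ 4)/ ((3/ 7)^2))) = -5734960/ 3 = -1911653.33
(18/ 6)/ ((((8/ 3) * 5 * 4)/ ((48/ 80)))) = 27/ 800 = 0.03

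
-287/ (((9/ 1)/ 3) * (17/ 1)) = -5.63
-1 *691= -691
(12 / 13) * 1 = 12 / 13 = 0.92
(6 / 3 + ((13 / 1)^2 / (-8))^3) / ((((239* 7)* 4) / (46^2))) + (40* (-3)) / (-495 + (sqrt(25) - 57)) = -1396300835835 / 468547072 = -2980.07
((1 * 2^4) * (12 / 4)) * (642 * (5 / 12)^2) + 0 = 5350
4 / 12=1 / 3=0.33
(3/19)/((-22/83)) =-249/418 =-0.60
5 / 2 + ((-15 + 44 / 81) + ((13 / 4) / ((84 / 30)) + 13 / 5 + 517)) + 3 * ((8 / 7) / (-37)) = 426890141 / 839160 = 508.71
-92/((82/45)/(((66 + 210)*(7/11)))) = -3999240/451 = -8867.49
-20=-20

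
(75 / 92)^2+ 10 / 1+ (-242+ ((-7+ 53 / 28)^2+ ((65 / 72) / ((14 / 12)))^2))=-763895429 / 3732624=-204.65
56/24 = 7/3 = 2.33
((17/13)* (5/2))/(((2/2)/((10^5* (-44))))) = -187000000/13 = -14384615.38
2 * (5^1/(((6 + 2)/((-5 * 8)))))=-50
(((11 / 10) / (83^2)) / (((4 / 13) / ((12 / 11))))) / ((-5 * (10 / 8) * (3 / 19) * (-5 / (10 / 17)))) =988 / 14639125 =0.00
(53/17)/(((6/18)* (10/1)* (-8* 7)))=-159/9520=-0.02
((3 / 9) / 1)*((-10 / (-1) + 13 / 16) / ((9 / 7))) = 1211 / 432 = 2.80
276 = 276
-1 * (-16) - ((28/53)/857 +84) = -3088656/45421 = -68.00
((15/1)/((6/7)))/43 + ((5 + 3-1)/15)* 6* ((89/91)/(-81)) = 168967/452790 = 0.37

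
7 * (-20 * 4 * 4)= -2240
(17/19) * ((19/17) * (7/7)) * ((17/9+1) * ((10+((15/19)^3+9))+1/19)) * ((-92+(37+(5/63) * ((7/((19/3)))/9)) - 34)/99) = -14465384024/285012027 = -50.75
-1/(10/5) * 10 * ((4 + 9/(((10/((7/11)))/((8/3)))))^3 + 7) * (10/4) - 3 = -29299019/13310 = -2201.28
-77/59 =-1.31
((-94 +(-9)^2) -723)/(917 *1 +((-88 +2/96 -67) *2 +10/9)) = -1.21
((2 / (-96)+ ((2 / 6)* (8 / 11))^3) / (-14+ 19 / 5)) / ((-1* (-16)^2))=-18935 / 7507095552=-0.00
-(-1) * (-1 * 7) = -7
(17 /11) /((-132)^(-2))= 26928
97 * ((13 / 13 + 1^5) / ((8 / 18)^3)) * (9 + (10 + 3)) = 777843 / 16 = 48615.19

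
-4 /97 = -0.04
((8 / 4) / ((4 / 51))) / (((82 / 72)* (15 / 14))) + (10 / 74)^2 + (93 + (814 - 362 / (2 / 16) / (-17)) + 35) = 5406785607 / 4770965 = 1133.27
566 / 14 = 283 / 7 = 40.43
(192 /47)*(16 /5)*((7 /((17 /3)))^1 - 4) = -3072 /85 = -36.14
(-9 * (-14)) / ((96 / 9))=189 / 16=11.81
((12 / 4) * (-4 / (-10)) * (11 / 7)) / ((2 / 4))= 132 / 35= 3.77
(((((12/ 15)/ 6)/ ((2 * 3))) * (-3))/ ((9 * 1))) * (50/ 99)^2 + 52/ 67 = 13727104/ 17730009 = 0.77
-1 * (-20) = 20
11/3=3.67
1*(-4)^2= 16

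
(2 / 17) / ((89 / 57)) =114 / 1513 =0.08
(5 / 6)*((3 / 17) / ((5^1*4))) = 1 / 136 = 0.01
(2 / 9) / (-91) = -2 / 819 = -0.00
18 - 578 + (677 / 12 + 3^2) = -5935 / 12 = -494.58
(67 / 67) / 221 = 1 / 221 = 0.00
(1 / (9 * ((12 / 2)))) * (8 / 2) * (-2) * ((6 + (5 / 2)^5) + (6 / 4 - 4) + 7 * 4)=-4133 / 216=-19.13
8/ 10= 4/ 5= 0.80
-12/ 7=-1.71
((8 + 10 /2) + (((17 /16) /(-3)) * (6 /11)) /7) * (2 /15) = 7991 /4620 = 1.73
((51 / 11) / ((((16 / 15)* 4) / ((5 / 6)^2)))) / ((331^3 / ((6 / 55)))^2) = 765 / 112027847650317773504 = 0.00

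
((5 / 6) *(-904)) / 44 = -565 / 33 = -17.12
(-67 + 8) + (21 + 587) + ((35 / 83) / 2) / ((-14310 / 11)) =260825431 / 475092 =549.00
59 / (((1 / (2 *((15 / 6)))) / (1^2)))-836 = -541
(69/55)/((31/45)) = 621/341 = 1.82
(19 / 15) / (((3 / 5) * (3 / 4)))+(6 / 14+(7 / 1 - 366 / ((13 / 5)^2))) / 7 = -862718 / 223587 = -3.86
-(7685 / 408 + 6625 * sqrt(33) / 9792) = -7685 / 408-6625 * sqrt(33) / 9792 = -22.72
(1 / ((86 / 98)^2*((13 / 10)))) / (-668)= -12005 / 8028358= -0.00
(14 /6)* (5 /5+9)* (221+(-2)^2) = 5250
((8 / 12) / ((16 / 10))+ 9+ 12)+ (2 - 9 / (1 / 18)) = -1663 / 12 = -138.58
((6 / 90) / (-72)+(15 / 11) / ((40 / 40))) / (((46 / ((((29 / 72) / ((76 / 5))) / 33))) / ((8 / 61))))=469481 / 150488788032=0.00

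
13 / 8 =1.62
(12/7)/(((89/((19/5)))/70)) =5.12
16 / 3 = 5.33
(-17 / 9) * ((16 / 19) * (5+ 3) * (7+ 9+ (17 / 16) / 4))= -11798 / 57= -206.98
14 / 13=1.08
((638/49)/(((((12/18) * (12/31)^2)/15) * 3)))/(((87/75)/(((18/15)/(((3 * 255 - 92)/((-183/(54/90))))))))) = -80603875/263816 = -305.53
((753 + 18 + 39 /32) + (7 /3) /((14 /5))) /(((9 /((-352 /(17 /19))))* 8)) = -4224.00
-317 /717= -0.44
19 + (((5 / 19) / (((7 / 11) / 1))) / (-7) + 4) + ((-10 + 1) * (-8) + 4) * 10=728918 / 931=782.94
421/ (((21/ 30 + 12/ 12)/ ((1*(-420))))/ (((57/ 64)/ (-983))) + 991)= 12598425/ 29789363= 0.42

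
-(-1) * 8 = 8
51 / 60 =17 / 20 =0.85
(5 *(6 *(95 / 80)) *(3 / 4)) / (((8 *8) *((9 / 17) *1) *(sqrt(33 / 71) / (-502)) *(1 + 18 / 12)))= -81073 *sqrt(2343) / 16896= -232.26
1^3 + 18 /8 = 13 /4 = 3.25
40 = 40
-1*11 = -11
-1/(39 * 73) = -1/2847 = -0.00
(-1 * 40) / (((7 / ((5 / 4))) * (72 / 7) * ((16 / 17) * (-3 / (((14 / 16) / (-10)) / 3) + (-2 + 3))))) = -2975 / 418752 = -0.01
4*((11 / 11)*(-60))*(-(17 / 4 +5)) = 2220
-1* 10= -10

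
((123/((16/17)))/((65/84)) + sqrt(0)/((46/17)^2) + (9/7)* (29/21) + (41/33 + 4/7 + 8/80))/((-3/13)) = -72555169/97020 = -747.84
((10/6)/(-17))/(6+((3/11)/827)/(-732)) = -11098340/679218357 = -0.02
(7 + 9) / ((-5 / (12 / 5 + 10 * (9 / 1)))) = -7392 / 25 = -295.68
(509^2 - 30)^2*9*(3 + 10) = 7851568210317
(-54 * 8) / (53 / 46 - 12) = 19872 / 499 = 39.82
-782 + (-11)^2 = -661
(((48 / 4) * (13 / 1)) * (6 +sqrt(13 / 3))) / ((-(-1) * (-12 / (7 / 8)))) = -273 / 4 - 91 * sqrt(39) / 24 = -91.93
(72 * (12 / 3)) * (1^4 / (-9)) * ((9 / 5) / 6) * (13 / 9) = -13.87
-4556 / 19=-239.79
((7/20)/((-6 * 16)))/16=-7/30720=-0.00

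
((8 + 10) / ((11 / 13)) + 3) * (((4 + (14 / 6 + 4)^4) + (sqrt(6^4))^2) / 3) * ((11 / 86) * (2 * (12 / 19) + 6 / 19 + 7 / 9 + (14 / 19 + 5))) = 14511426148 / 595593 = 24364.67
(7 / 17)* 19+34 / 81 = 11351 / 1377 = 8.24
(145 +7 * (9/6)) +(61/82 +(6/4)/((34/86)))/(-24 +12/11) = 27277849/175644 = 155.30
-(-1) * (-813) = -813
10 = 10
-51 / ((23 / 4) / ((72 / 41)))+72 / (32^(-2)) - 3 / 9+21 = 208590914 / 2829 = 73733.09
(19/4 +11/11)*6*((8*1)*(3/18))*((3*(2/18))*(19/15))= 19.42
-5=-5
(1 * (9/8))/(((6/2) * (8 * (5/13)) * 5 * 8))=39/12800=0.00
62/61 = 1.02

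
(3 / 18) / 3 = 1 / 18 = 0.06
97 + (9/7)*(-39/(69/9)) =14564/161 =90.46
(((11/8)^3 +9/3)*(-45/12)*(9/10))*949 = -17934.85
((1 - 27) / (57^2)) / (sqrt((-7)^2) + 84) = -2 / 22743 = -0.00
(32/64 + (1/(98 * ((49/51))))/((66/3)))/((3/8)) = 105746/79233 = 1.33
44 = 44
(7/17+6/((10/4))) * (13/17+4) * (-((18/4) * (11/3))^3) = -695704383/11560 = -60182.04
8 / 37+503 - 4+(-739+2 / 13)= -115262 / 481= -239.63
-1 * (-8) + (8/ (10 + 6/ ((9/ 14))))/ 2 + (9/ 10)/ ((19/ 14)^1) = 24437/ 2755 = 8.87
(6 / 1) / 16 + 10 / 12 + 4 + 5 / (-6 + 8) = 185 / 24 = 7.71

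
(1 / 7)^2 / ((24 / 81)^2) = 729 / 3136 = 0.23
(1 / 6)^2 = 1 / 36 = 0.03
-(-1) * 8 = 8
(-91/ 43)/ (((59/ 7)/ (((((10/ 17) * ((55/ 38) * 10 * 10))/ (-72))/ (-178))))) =-4379375/ 2625521004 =-0.00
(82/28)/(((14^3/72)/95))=35055/4802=7.30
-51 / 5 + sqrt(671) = 15.70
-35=-35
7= 7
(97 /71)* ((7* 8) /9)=5432 /639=8.50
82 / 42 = 41 / 21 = 1.95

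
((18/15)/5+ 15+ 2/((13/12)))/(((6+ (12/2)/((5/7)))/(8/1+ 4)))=1851/130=14.24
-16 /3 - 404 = -1228 /3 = -409.33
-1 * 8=-8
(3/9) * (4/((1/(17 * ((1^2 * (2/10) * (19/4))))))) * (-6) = -646/5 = -129.20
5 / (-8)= -5 / 8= -0.62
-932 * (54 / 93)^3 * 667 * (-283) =34439799.59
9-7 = 2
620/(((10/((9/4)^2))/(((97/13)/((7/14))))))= 243567/52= 4683.98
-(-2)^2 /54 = -2 /27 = -0.07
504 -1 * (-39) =543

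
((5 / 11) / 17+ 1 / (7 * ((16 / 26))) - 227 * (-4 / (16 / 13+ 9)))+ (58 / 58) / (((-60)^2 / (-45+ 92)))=7970800787 / 89535600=89.02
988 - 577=411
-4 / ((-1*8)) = 1 / 2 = 0.50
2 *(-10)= -20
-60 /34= -30 /17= -1.76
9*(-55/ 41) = -495/ 41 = -12.07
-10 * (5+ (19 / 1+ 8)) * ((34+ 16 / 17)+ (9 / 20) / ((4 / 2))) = -191304 / 17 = -11253.18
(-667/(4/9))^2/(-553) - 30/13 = -468733557/115024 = -4075.09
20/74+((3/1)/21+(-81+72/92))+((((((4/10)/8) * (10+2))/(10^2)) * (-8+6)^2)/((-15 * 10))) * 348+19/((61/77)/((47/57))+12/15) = -40965780278123/593112428125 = -69.07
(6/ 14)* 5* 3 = 45/ 7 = 6.43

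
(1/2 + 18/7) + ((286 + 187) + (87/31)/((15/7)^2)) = 15516019/32550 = 476.68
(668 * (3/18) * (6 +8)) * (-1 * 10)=-46760/3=-15586.67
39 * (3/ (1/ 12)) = 1404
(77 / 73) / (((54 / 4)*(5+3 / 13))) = 1001 / 67014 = 0.01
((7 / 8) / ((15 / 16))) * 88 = 1232 / 15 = 82.13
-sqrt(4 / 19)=-2 * sqrt(19) / 19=-0.46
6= 6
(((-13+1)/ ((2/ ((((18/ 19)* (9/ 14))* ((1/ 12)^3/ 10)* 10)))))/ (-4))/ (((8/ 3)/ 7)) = 27/ 19456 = 0.00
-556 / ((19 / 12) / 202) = -1347744 / 19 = -70933.89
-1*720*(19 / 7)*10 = -136800 / 7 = -19542.86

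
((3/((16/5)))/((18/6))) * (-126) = -39.38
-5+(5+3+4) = 7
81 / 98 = 0.83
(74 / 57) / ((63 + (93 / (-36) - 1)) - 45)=296 / 3287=0.09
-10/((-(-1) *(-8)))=5/4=1.25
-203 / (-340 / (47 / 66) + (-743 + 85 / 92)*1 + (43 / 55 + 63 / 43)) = 2075930780 / 12448180469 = 0.17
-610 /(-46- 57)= 610 /103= 5.92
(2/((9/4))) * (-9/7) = -8/7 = -1.14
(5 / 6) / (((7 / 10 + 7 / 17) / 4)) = 1700 / 567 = 3.00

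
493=493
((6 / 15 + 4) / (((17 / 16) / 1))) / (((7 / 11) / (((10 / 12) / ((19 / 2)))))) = 3872 / 6783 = 0.57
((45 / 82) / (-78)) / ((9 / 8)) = -10 / 1599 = -0.01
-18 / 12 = -3 / 2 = -1.50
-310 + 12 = -298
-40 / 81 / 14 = -20 / 567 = -0.04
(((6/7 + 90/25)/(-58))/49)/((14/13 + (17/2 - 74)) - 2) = 2028/85892345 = 0.00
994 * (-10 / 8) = -2485 / 2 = -1242.50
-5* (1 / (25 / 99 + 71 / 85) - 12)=55.40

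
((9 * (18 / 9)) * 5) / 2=45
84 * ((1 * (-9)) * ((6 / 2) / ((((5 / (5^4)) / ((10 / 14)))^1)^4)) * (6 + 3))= -444946289062500 / 343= -1297219501639.94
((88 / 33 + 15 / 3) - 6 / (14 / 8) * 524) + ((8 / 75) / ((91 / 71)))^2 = -83327979251 / 46580625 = -1788.90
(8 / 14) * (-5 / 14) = -10 / 49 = -0.20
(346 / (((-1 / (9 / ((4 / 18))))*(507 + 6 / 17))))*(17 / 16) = -29.35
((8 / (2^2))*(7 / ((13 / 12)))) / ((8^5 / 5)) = 105 / 53248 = 0.00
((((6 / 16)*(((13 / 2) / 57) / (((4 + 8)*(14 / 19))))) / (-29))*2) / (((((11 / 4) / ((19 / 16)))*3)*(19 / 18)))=-13 / 285824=-0.00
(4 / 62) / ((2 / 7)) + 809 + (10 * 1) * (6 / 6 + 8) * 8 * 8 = 203646 / 31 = 6569.23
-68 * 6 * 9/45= -81.60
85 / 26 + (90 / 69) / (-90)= 3.25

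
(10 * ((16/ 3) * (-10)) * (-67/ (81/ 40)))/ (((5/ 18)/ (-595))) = -1020544000/ 27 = -37797925.93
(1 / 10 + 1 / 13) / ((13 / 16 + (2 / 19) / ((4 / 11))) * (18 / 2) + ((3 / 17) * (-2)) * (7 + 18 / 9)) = 59432 / 2264535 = 0.03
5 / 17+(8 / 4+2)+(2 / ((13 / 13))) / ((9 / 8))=929 / 153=6.07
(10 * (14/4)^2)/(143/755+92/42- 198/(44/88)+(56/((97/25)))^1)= -376794075/1166330318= -0.32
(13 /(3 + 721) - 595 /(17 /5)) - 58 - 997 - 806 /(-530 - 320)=-378173703 /307700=-1229.03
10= 10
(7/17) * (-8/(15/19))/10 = -0.42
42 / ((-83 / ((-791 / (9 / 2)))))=22148 / 249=88.95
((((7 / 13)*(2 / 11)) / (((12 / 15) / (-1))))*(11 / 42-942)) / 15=39553 / 5148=7.68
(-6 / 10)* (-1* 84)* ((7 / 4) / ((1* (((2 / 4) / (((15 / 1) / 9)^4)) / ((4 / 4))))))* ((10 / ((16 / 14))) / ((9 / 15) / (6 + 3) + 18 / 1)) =1071875 / 1626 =659.21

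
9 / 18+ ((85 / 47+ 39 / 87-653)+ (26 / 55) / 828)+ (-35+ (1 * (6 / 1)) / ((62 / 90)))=-325446456883 / 481050405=-676.53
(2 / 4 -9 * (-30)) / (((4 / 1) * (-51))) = -541 / 408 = -1.33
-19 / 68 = -0.28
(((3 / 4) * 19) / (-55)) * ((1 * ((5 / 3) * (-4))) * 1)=19 / 11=1.73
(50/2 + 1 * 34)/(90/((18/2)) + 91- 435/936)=18408/31367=0.59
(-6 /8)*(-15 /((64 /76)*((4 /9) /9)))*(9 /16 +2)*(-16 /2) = -2839455 /512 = -5545.81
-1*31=-31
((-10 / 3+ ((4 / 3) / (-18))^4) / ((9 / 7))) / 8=-6200089 / 19131876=-0.32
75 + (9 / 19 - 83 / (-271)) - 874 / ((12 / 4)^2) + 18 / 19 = -944605 / 46341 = -20.38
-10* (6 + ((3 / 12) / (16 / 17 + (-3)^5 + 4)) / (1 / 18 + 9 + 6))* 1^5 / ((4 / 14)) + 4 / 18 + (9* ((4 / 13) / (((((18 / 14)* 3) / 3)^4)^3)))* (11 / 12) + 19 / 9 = -185714102579150824105 / 894835998482291658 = -207.54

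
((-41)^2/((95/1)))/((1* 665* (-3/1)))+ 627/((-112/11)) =-26680453/433200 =-61.59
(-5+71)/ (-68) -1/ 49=-1651/ 1666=-0.99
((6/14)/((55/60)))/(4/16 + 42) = 144/13013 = 0.01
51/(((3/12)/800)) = 163200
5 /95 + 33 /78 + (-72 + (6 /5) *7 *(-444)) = -9388777 /2470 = -3801.12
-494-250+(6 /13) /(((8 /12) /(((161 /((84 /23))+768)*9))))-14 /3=672553 /156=4311.24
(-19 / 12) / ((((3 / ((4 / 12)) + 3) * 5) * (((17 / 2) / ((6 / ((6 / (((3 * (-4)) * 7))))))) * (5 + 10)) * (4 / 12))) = 133 / 2550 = 0.05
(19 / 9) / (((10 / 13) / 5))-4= 175 / 18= 9.72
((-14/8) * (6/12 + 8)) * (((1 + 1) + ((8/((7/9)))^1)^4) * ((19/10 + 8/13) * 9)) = -672383069199/178360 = -3769808.64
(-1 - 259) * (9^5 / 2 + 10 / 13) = -7676570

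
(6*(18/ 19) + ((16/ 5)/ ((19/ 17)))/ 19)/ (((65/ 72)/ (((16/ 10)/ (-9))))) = -1.15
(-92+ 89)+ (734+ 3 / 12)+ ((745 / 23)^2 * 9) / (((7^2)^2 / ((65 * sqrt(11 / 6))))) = 108229875 * sqrt(66) / 2540258+ 2925 / 4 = 1077.38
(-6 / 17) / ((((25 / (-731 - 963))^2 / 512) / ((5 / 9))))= -2938507264 / 6375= -460942.32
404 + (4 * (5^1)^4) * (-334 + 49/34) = -830993.06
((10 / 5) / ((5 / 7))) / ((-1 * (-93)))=14 / 465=0.03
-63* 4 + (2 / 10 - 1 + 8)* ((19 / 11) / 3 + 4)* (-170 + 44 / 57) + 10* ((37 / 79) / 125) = -2405346514 / 412775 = -5827.26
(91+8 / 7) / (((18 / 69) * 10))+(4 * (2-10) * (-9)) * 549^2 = 2430498653 / 28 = 86803523.32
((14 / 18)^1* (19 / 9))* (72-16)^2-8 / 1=416440 / 81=5141.23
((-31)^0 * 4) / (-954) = -2 / 477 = -0.00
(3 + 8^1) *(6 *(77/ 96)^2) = 65219/ 1536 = 42.46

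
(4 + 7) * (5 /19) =55 /19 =2.89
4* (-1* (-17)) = 68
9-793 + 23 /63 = -49369 /63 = -783.63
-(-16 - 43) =59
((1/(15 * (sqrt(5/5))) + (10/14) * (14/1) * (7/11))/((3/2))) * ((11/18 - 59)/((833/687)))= -255360419/1237005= -206.43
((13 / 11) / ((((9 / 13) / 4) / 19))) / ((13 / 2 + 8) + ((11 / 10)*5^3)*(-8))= -1976 / 16533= -0.12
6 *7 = 42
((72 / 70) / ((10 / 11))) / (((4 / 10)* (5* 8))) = 0.07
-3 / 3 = -1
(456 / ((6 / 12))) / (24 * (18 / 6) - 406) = -456 / 167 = -2.73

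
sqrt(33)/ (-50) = -sqrt(33)/ 50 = -0.11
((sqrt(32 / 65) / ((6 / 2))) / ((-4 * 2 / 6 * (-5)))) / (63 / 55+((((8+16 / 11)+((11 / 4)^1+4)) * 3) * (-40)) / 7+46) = -77 * sqrt(130) / 5771935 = -0.00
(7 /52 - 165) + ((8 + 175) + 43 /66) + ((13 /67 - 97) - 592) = -77033521 /114972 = -670.02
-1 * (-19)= 19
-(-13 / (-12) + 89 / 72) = -167 / 72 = -2.32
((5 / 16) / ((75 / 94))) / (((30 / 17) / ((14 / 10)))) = 5593 / 18000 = 0.31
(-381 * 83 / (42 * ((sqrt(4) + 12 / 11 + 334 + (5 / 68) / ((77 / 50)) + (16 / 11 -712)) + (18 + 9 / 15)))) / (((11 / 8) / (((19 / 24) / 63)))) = 17023715 / 877795569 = 0.02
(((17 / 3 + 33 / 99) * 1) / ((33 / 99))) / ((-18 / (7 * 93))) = -651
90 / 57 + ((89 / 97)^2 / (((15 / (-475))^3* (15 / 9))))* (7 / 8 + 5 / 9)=-2657919139615 / 115843608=-22944.03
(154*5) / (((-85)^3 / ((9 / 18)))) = -77 / 122825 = -0.00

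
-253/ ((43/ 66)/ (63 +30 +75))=-2805264/ 43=-65238.70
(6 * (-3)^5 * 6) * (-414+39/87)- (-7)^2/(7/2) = 104914358/29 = 3617736.48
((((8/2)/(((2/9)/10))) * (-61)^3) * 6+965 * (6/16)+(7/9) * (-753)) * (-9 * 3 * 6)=158850528057/4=39712632014.25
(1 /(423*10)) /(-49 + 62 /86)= -43 /8781480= -0.00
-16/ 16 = -1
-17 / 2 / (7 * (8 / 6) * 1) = -51 / 56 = -0.91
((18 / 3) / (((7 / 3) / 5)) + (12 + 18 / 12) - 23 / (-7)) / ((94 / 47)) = 415 / 28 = 14.82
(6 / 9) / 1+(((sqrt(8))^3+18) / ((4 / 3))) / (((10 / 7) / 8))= 1144 / 15+336* sqrt(2) / 5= 171.30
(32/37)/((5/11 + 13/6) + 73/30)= 880/5143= 0.17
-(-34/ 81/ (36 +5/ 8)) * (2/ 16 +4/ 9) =1394/ 213597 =0.01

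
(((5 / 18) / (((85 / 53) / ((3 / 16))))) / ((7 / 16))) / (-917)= -53 / 654738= -0.00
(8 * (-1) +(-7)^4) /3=2393 /3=797.67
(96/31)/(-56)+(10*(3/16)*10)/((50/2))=603/868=0.69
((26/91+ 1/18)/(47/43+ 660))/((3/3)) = 1849/3581802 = 0.00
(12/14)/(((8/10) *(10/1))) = 3/28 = 0.11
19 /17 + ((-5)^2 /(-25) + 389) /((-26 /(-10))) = 33227 /221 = 150.35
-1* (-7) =7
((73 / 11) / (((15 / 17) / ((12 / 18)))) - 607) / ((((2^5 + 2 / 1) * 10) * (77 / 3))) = -42569 / 617100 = -0.07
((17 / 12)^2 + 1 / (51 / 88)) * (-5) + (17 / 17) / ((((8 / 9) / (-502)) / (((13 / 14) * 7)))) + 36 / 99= -99342065 / 26928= -3689.17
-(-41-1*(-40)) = 1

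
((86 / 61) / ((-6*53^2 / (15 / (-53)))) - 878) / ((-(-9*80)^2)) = 7973554151 / 4707848044800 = 0.00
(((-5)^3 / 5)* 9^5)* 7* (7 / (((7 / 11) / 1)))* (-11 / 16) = 1250362575 / 16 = 78147660.94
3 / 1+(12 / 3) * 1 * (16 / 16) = 7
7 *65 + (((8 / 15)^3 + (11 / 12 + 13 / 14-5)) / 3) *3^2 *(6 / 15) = 35547461 / 78750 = 451.40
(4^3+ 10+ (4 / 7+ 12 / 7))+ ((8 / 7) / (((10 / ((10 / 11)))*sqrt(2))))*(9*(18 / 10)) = 324*sqrt(2) / 385+ 534 / 7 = 77.48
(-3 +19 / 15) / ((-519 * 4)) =13 / 15570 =0.00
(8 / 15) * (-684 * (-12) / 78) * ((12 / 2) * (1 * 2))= 43776 / 65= 673.48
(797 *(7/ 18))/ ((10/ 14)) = 39053/ 90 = 433.92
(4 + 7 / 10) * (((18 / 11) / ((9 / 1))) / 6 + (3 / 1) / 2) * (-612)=-242097 / 55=-4401.76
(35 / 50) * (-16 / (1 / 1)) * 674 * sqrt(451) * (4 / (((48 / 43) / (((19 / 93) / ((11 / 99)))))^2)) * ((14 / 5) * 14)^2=-15122521315804 * sqrt(451) / 120125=-2673493149.42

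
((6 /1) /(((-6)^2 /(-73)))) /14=-73 /84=-0.87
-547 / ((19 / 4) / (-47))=102836 / 19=5412.42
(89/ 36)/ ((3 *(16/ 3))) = 89/ 576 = 0.15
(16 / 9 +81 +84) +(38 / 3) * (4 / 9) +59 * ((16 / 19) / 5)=467713 / 2565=182.34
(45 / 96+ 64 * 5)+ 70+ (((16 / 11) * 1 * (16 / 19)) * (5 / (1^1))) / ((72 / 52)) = 23769335 / 60192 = 394.89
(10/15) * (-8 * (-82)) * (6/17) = 2624/17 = 154.35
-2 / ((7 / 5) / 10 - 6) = 100 / 293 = 0.34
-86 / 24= -43 / 12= -3.58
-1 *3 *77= -231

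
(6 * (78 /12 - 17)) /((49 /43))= -387 /7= -55.29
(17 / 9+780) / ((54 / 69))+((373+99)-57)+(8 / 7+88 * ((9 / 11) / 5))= 8105963 / 5670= 1429.62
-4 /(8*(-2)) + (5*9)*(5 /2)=451 /4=112.75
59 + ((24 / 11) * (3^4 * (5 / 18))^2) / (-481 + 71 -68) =149036 / 2629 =56.69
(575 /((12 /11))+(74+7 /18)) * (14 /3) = 151571 /54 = 2806.87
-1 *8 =-8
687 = 687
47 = 47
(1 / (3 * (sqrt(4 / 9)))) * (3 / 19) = 3 / 38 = 0.08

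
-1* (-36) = 36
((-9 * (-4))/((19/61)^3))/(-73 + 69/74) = -604677384/36579047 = -16.53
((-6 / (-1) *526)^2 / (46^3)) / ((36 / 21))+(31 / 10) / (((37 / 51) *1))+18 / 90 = 28885795 / 450179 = 64.17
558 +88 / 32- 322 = 955 / 4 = 238.75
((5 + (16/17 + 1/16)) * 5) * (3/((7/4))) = 24495/476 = 51.46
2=2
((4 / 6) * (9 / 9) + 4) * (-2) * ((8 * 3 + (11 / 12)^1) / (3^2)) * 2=-4186 / 81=-51.68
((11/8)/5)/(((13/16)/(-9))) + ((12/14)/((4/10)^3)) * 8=47364/455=104.10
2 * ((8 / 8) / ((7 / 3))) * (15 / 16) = 0.80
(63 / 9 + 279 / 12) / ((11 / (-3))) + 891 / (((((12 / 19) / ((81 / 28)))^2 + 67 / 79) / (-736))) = -54535867438371 / 74493196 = -732091.93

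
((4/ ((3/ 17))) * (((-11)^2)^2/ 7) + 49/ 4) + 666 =4039325/ 84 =48087.20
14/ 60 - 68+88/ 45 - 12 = -7003/ 90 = -77.81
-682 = -682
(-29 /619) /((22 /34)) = -0.07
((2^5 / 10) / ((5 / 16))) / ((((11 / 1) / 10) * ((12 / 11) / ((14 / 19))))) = 6.29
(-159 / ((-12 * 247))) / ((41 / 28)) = 371 / 10127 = 0.04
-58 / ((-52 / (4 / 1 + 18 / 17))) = 1247 / 221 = 5.64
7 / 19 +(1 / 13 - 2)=-384 / 247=-1.55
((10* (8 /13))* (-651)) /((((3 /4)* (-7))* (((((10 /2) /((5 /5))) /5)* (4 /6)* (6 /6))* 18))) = 2480 /39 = 63.59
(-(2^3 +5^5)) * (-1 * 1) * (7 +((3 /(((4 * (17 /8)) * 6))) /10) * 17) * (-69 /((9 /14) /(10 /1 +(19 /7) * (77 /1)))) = -2614372579 /5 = -522874515.80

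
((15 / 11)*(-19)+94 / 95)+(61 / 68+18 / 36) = -1671513 / 71060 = -23.52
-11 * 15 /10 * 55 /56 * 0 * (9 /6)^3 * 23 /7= 0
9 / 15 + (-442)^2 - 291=975368 / 5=195073.60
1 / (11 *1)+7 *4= 309 / 11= 28.09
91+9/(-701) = 63782/701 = 90.99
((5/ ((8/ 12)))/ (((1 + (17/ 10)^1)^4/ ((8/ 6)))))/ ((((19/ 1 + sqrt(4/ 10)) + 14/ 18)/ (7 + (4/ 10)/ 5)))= 105020000/ 1557496107-118000*sqrt(10)/ 173055123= 0.07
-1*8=-8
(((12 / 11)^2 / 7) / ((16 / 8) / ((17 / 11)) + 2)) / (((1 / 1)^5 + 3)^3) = 153 / 189728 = 0.00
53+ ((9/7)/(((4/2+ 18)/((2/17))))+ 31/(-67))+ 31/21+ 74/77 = 144662869/2631090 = 54.98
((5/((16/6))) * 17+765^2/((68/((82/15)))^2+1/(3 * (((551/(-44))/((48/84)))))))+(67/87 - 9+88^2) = 6047972690190041/523621896456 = 11550.27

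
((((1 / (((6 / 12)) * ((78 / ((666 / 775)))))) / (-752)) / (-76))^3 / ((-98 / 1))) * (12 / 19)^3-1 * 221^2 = -12241395457060477486940177780926037 / 250637690814284668351184000000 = -48841.00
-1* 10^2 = -100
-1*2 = -2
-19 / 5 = -3.80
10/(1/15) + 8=158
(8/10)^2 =16/25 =0.64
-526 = -526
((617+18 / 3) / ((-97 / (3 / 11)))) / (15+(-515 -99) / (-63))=-117747 / 1663453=-0.07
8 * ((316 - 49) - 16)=2008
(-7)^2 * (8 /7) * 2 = 112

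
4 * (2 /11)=8 /11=0.73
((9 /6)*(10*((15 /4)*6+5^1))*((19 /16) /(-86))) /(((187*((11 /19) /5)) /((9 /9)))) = -135375 /514624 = -0.26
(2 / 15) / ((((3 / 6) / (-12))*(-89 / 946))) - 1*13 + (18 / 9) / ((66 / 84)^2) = 24.25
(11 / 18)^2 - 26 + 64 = 12433 / 324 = 38.37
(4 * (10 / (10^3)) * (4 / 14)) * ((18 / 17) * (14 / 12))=6 / 425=0.01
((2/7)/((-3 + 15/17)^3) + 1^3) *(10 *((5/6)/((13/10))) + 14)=31518217/1592136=19.80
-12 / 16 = -3 / 4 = -0.75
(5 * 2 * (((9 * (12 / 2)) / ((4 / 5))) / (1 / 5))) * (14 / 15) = 3150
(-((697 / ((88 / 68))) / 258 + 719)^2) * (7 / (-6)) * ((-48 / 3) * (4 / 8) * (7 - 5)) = -117262411766143 / 12081366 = -9706055.74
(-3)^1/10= -3/10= -0.30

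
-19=-19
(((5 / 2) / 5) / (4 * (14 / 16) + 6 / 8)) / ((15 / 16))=32 / 255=0.13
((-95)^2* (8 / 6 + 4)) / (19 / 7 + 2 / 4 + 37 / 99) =66712800 / 4973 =13415.00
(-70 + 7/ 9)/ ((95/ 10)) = -1246/ 171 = -7.29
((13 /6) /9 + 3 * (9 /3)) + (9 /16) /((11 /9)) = 46099 /4752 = 9.70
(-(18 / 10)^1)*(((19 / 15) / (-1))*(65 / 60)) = 247 / 100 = 2.47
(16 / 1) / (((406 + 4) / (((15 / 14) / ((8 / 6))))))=9 / 287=0.03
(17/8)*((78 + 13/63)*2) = 83759/252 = 332.38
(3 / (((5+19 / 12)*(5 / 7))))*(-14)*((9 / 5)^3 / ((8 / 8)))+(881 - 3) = 40779338 / 49375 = 825.91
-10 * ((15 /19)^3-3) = 172020 /6859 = 25.08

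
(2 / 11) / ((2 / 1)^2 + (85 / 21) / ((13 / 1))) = 546 / 12947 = 0.04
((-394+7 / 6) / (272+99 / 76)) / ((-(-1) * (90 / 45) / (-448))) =20062784 / 62313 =321.97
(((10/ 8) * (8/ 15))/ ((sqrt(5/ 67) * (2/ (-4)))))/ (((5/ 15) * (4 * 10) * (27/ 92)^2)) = -4232 * sqrt(335)/ 18225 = -4.25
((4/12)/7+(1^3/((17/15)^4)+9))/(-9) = -16932115/15785469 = -1.07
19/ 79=0.24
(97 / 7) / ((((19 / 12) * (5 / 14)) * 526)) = 1164 / 24985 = 0.05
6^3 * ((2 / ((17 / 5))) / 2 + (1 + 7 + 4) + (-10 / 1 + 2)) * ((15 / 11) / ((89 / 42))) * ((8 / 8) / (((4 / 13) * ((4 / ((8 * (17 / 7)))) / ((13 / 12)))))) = 9992970 / 979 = 10207.32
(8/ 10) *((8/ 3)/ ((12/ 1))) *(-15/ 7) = -0.38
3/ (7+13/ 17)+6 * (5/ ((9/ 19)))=8411/ 132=63.72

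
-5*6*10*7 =-2100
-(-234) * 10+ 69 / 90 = 70223 / 30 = 2340.77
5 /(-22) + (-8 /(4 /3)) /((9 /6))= -93 /22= -4.23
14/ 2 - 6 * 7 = -35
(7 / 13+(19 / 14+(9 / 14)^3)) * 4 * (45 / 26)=3469365 / 231868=14.96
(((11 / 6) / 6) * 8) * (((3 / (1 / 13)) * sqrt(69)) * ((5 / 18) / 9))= 24.44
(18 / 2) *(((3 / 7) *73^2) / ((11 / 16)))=2302128 / 77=29897.77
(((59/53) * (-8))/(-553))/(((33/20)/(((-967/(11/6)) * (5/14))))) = -1.84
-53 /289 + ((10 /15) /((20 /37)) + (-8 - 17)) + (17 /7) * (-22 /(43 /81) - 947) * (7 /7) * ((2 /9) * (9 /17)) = -799503767 /2609670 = -306.36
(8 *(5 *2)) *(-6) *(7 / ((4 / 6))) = -5040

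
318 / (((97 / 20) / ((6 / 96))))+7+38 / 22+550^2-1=645560235 / 2134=302511.83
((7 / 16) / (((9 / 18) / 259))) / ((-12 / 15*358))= -9065 / 11456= -0.79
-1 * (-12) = 12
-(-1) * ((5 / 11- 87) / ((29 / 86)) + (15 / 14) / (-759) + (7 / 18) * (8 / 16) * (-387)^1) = -331.90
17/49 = 0.35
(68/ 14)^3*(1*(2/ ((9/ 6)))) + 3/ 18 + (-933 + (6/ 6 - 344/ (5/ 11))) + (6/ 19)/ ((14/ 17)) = -100066231/ 65170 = -1535.46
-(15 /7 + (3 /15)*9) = -138 /35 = -3.94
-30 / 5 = -6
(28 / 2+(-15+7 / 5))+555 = 2777 / 5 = 555.40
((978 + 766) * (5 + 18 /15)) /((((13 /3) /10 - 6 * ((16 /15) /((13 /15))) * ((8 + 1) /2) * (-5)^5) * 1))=4216992 /40500169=0.10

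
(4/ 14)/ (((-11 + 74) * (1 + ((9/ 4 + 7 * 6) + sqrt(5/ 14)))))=1448/ 14445081 - 16 * sqrt(70)/ 101115567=0.00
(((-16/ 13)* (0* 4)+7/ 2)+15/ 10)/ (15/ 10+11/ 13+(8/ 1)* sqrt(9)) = 26/ 137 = 0.19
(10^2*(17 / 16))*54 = 5737.50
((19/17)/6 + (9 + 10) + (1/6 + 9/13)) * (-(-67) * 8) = 2374480/221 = 10744.25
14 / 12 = 7 / 6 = 1.17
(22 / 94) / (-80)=-11 / 3760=-0.00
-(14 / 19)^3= -2744 / 6859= -0.40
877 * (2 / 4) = 877 / 2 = 438.50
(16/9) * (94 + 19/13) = 19856/117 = 169.71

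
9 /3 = 3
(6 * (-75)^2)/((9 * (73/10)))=37500/73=513.70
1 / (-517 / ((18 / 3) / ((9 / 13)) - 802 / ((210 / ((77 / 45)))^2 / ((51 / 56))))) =-146595143 / 8794170000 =-0.02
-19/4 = -4.75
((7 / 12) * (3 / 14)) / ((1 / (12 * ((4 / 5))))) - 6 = -24 / 5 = -4.80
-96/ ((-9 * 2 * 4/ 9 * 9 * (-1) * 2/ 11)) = -22/ 3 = -7.33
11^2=121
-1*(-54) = 54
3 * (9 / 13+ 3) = 144 / 13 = 11.08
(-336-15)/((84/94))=-5499/14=-392.79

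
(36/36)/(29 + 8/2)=1/33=0.03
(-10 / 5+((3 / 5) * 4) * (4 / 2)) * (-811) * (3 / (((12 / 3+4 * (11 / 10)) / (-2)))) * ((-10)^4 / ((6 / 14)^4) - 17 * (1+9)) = 38921885060 / 81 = 480517099.51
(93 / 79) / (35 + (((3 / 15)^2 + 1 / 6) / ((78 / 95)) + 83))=217620 / 21860011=0.01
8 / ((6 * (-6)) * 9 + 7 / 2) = -16 / 641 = -0.02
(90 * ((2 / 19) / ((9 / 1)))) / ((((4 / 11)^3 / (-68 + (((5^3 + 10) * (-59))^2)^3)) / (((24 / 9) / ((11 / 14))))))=56913395210309059910770205 / 3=18971131736769686636923400.00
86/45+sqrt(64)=446/45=9.91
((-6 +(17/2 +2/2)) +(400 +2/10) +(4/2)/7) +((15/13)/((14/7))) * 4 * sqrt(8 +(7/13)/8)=15 * sqrt(21814)/338 +28279/70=410.54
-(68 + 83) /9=-151 /9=-16.78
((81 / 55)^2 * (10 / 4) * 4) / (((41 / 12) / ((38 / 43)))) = 5983632 / 1066615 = 5.61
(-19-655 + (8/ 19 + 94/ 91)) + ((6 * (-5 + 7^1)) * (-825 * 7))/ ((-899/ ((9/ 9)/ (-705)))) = -49141128476/ 73055437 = -672.66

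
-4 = -4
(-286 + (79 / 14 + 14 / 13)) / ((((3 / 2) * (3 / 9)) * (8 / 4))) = -50829 / 182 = -279.28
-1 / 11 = -0.09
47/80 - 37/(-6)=6.75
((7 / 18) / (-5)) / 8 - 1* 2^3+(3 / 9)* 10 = -3367 / 720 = -4.68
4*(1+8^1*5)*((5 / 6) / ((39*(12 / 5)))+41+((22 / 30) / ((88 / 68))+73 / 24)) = 12841733 / 1755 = 7317.23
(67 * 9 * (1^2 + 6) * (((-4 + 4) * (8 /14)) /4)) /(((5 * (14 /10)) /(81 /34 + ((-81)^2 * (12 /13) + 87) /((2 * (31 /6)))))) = 0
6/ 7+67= 475/ 7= 67.86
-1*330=-330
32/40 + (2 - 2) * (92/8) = 4/5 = 0.80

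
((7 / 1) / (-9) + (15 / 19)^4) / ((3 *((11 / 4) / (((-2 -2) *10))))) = 73059520 / 38705337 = 1.89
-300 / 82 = -150 / 41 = -3.66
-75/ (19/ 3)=-225/ 19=-11.84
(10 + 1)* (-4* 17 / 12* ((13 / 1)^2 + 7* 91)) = -150722 / 3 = -50240.67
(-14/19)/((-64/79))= 553/608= 0.91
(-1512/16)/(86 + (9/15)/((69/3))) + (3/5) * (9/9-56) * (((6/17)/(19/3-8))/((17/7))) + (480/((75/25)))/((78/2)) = 504475739/85772310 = 5.88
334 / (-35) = -334 / 35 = -9.54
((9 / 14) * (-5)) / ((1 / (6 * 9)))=-1215 / 7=-173.57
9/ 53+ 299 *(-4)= -63379/ 53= -1195.83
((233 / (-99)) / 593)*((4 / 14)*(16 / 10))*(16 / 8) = -7456 / 2054745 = -0.00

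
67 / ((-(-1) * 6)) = 67 / 6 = 11.17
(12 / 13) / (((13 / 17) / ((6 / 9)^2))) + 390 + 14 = 205100 / 507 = 404.54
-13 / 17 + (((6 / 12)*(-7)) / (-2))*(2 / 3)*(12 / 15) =43 / 255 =0.17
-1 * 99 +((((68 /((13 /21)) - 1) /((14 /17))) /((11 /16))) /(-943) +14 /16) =-742534775 /7551544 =-98.33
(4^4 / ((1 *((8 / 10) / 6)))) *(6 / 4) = 2880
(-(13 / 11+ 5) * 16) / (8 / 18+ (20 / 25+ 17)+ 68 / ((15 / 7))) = -48960 / 24739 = -1.98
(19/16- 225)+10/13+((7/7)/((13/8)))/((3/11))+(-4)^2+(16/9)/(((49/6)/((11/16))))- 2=-6318139/30576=-206.64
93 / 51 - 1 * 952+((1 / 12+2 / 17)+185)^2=1387861417 / 41616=33349.23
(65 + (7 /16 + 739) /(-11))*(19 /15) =-7429 /2640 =-2.81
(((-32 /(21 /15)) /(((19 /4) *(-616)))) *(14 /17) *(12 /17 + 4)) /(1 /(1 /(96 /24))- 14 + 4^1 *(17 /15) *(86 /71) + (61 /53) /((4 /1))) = -2889984000 /402960016613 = -0.01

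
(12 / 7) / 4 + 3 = 24 / 7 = 3.43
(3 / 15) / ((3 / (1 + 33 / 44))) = 7 / 60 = 0.12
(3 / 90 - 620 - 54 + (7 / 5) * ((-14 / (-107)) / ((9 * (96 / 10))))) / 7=-77883343 / 808920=-96.28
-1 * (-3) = 3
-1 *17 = -17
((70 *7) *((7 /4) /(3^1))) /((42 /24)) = 163.33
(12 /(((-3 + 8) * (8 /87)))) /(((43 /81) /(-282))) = -2980881 /215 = -13864.56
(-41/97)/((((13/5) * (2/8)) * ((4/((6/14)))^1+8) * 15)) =-41/16393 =-0.00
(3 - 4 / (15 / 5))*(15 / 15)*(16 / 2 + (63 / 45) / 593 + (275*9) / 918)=3235529 / 181458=17.83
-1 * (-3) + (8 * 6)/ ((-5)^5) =9327/ 3125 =2.98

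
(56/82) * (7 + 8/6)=700/123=5.69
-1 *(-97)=97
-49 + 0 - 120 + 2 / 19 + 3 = -3152 / 19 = -165.89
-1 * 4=-4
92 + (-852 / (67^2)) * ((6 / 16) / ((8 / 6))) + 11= 3697019 / 35912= 102.95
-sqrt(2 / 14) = -0.38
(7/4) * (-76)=-133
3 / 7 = 0.43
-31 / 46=-0.67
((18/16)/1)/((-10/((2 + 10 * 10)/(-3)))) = 3.82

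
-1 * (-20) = 20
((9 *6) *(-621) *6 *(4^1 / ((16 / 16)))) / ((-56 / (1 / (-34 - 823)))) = -100602 / 5999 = -16.77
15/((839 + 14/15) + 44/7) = 1575/88853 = 0.02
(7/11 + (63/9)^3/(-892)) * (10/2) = 12355/9812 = 1.26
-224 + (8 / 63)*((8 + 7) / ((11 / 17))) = -51064 / 231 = -221.06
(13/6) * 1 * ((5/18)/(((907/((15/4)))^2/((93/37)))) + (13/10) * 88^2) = 21812.27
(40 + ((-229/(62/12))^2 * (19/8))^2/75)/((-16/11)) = -294893655081377/1477633600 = -199571.57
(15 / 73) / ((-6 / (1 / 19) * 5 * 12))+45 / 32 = 187241 / 133152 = 1.41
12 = 12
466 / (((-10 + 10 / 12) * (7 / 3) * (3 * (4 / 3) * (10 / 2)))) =-2097 / 1925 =-1.09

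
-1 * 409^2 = -167281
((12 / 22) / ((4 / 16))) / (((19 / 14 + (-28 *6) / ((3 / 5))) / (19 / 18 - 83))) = 82600 / 128733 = 0.64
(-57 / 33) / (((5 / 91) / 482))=-833378 / 55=-15152.33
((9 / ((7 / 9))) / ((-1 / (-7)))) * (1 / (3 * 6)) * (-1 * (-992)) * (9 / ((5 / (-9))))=-361584 / 5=-72316.80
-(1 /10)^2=-1 /100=-0.01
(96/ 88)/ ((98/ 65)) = 390/ 539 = 0.72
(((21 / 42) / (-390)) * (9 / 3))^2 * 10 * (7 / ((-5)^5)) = -7 / 21125000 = -0.00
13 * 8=104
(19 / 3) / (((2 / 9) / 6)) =171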